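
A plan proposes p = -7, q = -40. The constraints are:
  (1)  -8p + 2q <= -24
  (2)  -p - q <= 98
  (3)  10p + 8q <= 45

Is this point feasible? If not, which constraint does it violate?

feasible

(1): -24 ≤ -24 ✓
(2): 47 ≤ 98 ✓
(3): -390 ≤ 45 ✓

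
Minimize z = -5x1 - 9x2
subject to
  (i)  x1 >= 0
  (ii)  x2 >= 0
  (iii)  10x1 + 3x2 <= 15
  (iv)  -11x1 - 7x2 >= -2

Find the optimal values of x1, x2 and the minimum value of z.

Extreme points and z = -5x1 - 9x2:
  (0, 0) → z = 0
  (0, 2/7) → z = -18/7
  (2/11, 0) → z = -10/11

At the optimal vertex, x1 = 0 and -11x1 - 7x2 = -2.
Solving simultaneously gives x1 = 0, x2 = 2/7.

x1 = 0, x2 = 2/7, minimum z = -18/7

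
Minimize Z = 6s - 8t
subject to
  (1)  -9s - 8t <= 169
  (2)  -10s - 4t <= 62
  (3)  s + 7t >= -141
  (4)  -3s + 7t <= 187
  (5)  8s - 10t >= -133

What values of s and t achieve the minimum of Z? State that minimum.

s = 939/26, t = 1097/26, minimum Z = -1571/13

Extreme points and Z = 6s - 8t:
  (65/33, -674/33) → Z = 5782/33
  (-96/11, 139/22) → Z = -1132/11
  (939/26, 1097/26) → Z = -1571/13
The feasible region is unbounded (it extends along (7, -1), (7, 3)), but Z strictly increases along every unbounded feasible direction, so there is no improving ray and the minimum is attained at a vertex.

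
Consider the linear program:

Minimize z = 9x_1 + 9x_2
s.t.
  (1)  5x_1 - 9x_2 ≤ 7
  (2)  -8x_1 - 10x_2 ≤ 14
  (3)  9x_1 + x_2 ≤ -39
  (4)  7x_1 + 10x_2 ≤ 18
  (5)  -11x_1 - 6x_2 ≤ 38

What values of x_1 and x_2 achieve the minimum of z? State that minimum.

Feasible corners and z = 9x_1 + 9x_2:
  (-188/41, 93/41) → z = -855/41
  (-148/31, 75/31) → z = -657/31
  (-408/83, 435/83) → z = 243/83
  (-122/17, 116/17) → z = -54/17

At the optimal vertex, -8x_1 - 10x_2 = 14 and -11x_1 - 6x_2 = 38.
Solving simultaneously gives x_1 = -148/31, x_2 = 75/31.

x_1 = -148/31, x_2 = 75/31, minimum z = -657/31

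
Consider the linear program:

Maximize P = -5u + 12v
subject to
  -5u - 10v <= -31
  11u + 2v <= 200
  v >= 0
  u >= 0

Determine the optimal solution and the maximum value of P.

u = 0, v = 100, maximum P = 1200

Corner points and P = -5u + 12v:
  (31/5, 0) → P = -31
  (0, 31/10) → P = 186/5
  (200/11, 0) → P = -1000/11
  (0, 100) → P = 1200

The optimum lies where 11u + 2v = 200 and u = 0.
Solving simultaneously gives u = 0, v = 100.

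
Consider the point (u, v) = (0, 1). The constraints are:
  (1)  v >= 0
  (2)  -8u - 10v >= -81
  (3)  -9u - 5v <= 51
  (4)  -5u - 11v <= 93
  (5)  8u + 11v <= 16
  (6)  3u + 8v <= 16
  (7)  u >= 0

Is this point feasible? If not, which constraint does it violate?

feasible

(1): 1 ≥ 0 ✓
(2): -10 ≥ -81 ✓
(3): -5 ≤ 51 ✓
(4): -11 ≤ 93 ✓
(5): 11 ≤ 16 ✓
(6): 8 ≤ 16 ✓
(7): 0 ≥ 0 ✓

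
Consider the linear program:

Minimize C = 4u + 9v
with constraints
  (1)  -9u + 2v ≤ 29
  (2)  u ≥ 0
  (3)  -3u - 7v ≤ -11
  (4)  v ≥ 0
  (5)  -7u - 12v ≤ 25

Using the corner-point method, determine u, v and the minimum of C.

u = 0, v = 11/7, minimum C = 99/7

Corner points and C = 4u + 9v:
  (0, 29/2) → C = 261/2
  (0, 11/7) → C = 99/7
  (11/3, 0) → C = 44/3
The feasible region is unbounded (it extends along (2, 9), (1, 0)), but C strictly increases along every unbounded feasible direction, so there is no improving ray and the minimum is attained at a vertex.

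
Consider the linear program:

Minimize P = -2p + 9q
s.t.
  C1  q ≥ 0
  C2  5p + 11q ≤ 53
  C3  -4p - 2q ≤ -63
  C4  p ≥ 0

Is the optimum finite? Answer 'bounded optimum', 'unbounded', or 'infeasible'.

The boundaries q = 0 and 5p + 11q = 53 meet at (53/5, 0), but that point violates -4p - 2q ≤ -63. Every candidate vertex is excluded by some other constraint, so the feasible region is empty.

infeasible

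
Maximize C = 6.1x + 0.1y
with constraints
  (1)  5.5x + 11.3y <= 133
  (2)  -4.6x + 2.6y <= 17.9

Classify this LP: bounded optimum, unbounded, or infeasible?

From the feasible point (14353/6628, 71025/6628), moving in the direction (11.3, -5.5) keeps every constraint satisfied while C increases without bound.

unbounded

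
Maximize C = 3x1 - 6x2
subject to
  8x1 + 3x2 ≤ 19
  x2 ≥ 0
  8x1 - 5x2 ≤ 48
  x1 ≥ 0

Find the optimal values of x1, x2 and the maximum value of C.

Extreme points and C = 3x1 - 6x2:
  (19/8, 0) → C = 57/8
  (0, 19/3) → C = -38
  (0, 0) → C = 0

x1 = 19/8, x2 = 0, maximum C = 57/8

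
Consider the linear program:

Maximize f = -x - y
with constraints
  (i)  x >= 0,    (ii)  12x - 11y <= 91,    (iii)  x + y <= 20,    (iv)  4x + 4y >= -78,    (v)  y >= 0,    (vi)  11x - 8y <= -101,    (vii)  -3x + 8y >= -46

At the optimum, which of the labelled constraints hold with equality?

(i) and (vi)

Feasible corners and f = -x - y:
  (0, 20) → f = -20
  (0, 101/8) → f = -101/8
  (59/19, 321/19) → f = -20

The maximum is at (0, 101/8). Substituting into each constraint, equality holds for (i) and (vi); the remaining constraints have slack.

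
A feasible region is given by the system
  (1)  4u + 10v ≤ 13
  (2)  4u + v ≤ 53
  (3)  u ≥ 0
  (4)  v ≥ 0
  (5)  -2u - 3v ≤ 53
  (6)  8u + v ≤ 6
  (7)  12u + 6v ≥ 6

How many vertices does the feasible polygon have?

5

Intersecting each pair of boundary lines and keeping only the points that satisfy every inequality leaves:
  (0, 13/10)
  (47/76, 20/19)
  (0, 1)
  (3/4, 0)
  (1/2, 0)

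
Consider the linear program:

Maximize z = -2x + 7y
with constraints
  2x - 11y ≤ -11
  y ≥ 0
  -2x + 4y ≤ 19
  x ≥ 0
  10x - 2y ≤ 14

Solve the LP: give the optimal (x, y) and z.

x = 47/18, y = 109/18, maximum z = 223/6

Vertices and z = -2x + 7y:
  (0, 1) → z = 7
  (88/53, 69/53) → z = 307/53
  (0, 19/4) → z = 133/4
  (47/18, 109/18) → z = 223/6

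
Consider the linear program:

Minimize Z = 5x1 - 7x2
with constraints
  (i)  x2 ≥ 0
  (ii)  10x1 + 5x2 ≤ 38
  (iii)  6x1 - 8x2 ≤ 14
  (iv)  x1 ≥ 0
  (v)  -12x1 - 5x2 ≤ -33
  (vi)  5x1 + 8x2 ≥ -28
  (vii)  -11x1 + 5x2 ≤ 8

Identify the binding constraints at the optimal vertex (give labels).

Extreme points and Z = 5x1 - 7x2:
  (17/5, 4/5) → Z = 57/5
  (10/7, 166/35) → Z = -912/35
  (167/63, 5/21) → Z = 730/63
  (25/23, 459/115) → Z = -2588/115

The minimum is at (10/7, 166/35). Substituting into each constraint, equality holds for (ii) and (vii); the remaining constraints have slack.

(ii) and (vii)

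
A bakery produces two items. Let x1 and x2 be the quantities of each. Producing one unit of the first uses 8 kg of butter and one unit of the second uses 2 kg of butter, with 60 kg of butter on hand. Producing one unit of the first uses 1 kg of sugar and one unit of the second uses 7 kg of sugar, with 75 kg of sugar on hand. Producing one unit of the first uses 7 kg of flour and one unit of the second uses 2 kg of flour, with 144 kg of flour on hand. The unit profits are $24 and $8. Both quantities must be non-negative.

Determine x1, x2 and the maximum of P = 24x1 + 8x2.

The binding constraints are 8x1 + 2x2 = 60 and x1 + 7x2 = 75.
Solving simultaneously gives x1 = 5, x2 = 10.

x1 = 5, x2 = 10, maximum P = 200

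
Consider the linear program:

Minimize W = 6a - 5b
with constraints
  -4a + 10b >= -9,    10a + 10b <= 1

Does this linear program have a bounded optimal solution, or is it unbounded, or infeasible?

From the feasible point (5/7, -43/70), moving in the direction (-10, -4) keeps every constraint satisfied while W decreases without bound.

unbounded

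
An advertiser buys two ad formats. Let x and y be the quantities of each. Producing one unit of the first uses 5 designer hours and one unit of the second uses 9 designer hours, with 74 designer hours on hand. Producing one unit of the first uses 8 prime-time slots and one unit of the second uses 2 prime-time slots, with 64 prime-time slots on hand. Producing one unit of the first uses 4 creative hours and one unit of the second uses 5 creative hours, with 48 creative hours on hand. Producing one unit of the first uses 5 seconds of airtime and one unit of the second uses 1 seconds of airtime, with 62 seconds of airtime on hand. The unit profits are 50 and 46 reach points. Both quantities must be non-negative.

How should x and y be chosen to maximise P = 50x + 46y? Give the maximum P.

x = 7, y = 4, maximum P = 534

Feasible corners and P = 50x + 46y:
  (0, 0) → P = 0
  (0, 74/9) → P = 3404/9
  (8, 0) → P = 400
  (62/11, 56/11) → P = 516
  (7, 4) → P = 534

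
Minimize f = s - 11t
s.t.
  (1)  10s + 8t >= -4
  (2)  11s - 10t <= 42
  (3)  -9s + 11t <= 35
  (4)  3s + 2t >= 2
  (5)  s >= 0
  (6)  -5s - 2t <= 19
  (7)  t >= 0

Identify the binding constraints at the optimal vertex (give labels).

(2) and (3)

Extreme points and f = s - 11t:
  (812/31, 763/31) → f = -7581/31
  (42/11, 0) → f = 42/11
  (0, 35/11) → f = -35
  (0, 1) → f = -11
  (2/3, 0) → f = 2/3

The minimum is at (812/31, 763/31). Substituting into each constraint, equality holds for (2) and (3); the remaining constraints have slack.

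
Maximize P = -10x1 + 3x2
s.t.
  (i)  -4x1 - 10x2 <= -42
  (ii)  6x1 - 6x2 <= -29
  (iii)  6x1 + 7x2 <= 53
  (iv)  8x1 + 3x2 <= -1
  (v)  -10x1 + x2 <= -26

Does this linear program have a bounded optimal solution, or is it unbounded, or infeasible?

infeasible

The boundaries -4x1 - 10x2 = -42 and 8x1 + 3x2 = -1 meet at (-2, 5), but that point violates -10x1 + x2 ≤ -26. Every candidate vertex is excluded by some other constraint, so the feasible region is empty.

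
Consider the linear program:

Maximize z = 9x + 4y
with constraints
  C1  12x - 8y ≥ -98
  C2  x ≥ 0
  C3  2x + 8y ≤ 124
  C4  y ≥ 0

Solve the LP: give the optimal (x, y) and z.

x = 62, y = 0, maximum z = 558

Extreme points and z = 9x + 4y:
  (0, 49/4) → z = 49
  (13/7, 421/28) → z = 538/7
  (0, 0) → z = 0
  (62, 0) → z = 558

At the optimal vertex, 2x + 8y = 124 and y = 0.
Solving simultaneously gives x = 62, y = 0.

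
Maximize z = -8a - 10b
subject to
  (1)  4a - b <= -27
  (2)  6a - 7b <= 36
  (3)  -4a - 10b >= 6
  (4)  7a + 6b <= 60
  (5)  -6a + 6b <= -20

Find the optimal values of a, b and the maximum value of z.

a = -38/3, b = -16, maximum z = 784/3

Extreme points and z = -8a - 10b:
  (-225/22, -153/11) → z = 2430/11
  (-91/9, -121/9) → z = 646/3
  (-38/3, -16) → z = 784/3

The optimum lies where 6a - 7b = 36 and -6a + 6b = -20.
Solving simultaneously gives a = -38/3, b = -16.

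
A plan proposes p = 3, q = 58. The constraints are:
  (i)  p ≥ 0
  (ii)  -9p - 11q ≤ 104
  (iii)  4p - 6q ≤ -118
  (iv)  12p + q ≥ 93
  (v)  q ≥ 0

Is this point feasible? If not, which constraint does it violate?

feasible

(i): 3 ≥ 0 ✓
(ii): -665 ≤ 104 ✓
(iii): -336 ≤ -118 ✓
(iv): 94 ≥ 93 ✓
(v): 58 ≥ 0 ✓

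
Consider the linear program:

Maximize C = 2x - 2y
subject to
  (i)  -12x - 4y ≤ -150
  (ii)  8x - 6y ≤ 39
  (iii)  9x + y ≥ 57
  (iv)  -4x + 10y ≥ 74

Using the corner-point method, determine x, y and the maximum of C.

Extreme points and C = 2x - 2y:
  (13/4, 111/4) → C = -49
  (301/34, 186/17) → C = -71/17
  (417/28, 187/14) → C = 43/14
The feasible region is unbounded (it extends along (3, 4), (-1, 9)), but C strictly decreases along every unbounded feasible direction, so there is no improving ray and the maximum is attained at a vertex.

x = 417/28, y = 187/14, maximum C = 43/14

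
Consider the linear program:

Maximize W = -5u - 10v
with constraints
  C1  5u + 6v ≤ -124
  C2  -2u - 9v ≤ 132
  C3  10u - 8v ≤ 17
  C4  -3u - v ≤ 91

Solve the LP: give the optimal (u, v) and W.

Corner points and W = -5u - 10v:
  (-108/11, -412/33) → W = 5740/33
  (-422/13, 83/13) → W = 1280/13
  (-687/25, -214/25) → W = 223

The optimum lies where -2u - 9v = 132 and -3u - v = 91.
Solving simultaneously gives u = -687/25, v = -214/25.

u = -687/25, v = -214/25, maximum W = 223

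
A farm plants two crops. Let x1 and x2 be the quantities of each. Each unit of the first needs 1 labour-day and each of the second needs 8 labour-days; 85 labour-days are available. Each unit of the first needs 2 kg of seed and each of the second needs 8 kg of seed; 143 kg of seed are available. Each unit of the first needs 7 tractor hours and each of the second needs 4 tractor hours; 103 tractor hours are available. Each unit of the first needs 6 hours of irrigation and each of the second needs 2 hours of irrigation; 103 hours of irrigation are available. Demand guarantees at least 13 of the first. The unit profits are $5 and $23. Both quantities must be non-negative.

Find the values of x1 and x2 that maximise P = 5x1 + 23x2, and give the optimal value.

x1 = 13, x2 = 3, maximum P = 134

Vertices and P = 5x1 + 23x2:
  (103/7, 0) → P = 515/7
  (13, 0) → P = 65
  (13, 3) → P = 134

At the optimal vertex, 7x1 + 4x2 = 103 and x1 = 13.
Solving simultaneously gives x1 = 13, x2 = 3.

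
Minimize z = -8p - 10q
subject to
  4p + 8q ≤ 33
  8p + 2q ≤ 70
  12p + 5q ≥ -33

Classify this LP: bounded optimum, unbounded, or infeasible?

bounded optimum

Extreme points and z = -8p - 10q:
  (247/28, -2/7) → z = -474/7
  (-429/76, 132/19) → z = -462/19
  (26, -69) → z = 482
The feasible region has finitely many vertices and no improving ray; the minimum is -474/7 at (247/28, -2/7).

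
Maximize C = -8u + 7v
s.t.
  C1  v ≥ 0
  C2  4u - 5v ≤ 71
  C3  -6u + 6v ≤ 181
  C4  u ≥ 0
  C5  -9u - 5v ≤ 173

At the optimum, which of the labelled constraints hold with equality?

C3 and C4

Corner points and C = -8u + 7v:
  (71/4, 0) → C = -142
  (0, 0) → C = 0
  (0, 181/6) → C = 1267/6
The feasible region is unbounded (it extends along (5, 4), (1, 1)), but C strictly decreases along every unbounded feasible direction, so there is no improving ray and the maximum is attained at a vertex.

The maximum is at (0, 181/6). Substituting into each constraint, equality holds for C3 and C4; the remaining constraints have slack.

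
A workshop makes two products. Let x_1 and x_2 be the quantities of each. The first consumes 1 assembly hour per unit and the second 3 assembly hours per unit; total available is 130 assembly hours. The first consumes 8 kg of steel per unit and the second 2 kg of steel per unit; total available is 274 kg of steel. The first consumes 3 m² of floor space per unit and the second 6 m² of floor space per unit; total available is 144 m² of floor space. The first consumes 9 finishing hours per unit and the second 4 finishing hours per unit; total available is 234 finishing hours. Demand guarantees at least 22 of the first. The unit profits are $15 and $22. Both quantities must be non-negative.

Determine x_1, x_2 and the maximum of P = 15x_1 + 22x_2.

x_1 = 22, x_2 = 9, maximum P = 528

At the optimal vertex, 9x_1 + 4x_2 = 234 and x_1 = 22.
Solving simultaneously gives x_1 = 22, x_2 = 9.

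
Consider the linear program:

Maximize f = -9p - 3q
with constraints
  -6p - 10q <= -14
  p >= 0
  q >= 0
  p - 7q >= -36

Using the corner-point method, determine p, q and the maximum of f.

Feasible corners and f = -9p - 3q:
  (0, 7/5) → f = -21/5
  (7/3, 0) → f = -21
  (0, 36/7) → f = -108/7
The feasible region is unbounded (it extends along (7, 1), (1, 0)), but f strictly decreases along every unbounded feasible direction, so there is no improving ray and the maximum is attained at a vertex.

p = 0, q = 7/5, maximum f = -21/5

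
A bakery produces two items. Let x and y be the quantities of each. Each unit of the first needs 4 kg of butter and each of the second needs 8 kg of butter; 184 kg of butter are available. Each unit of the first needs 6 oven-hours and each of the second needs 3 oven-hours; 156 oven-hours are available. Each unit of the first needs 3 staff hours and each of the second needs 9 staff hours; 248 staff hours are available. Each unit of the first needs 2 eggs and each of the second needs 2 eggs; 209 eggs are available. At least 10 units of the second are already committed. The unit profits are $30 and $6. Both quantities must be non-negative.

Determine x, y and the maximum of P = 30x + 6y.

Extreme points and P = 30x + 6y:
  (0, 23) → P = 138
  (0, 10) → P = 60
  (58/3, 40/3) → P = 660
  (21, 10) → P = 690

At the optimal vertex, 6x + 3y = 156 and y = 10.
Solving simultaneously gives x = 21, y = 10.

x = 21, y = 10, maximum P = 690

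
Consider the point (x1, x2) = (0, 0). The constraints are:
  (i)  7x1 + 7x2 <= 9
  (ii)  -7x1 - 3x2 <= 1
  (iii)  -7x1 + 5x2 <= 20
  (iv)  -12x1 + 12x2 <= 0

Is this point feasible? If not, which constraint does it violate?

feasible

(i): 0 ≤ 9 ✓
(ii): 0 ≤ 1 ✓
(iii): 0 ≤ 20 ✓
(iv): 0 ≤ 0 ✓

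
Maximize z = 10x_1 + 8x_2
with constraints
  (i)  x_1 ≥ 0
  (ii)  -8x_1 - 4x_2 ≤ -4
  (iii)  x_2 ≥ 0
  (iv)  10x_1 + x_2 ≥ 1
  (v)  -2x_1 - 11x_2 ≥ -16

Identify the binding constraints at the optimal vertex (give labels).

(iii) and (v)

Feasible corners and z = 10x_1 + 8x_2:
  (0, 1) → z = 8
  (0, 16/11) → z = 128/11
  (1/2, 0) → z = 5
  (8, 0) → z = 80

The maximum is at (8, 0). Substituting into each constraint, equality holds for (iii) and (v); the remaining constraints have slack.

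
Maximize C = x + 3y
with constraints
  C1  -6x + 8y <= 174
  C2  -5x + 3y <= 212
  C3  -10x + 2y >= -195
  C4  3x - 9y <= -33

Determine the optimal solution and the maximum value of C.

x = 477/17, y = 1455/34, maximum C = 5319/34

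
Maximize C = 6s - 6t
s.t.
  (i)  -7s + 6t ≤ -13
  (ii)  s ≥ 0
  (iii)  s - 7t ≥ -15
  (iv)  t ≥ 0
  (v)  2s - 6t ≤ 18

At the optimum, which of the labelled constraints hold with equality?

(iii) and (v)

Vertices and C = 6s - 6t:
  (181/43, 118/43) → C = 378/43
  (13/7, 0) → C = 78/7
  (27, 6) → C = 126
  (9, 0) → C = 54

The maximum is at (27, 6). Substituting into each constraint, equality holds for (iii) and (v); the remaining constraints have slack.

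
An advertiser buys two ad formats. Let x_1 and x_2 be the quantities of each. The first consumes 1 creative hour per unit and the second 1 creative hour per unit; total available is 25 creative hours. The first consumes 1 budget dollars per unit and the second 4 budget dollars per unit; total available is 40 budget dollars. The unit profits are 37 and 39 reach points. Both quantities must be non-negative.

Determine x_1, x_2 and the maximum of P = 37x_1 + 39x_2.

x_1 = 20, x_2 = 5, maximum P = 935

Vertices and P = 37x_1 + 39x_2:
  (0, 0) → P = 0
  (0, 10) → P = 390
  (25, 0) → P = 925
  (20, 5) → P = 935

The optimum lies where x_1 + x_2 = 25 and x_1 + 4x_2 = 40.
Solving simultaneously gives x_1 = 20, x_2 = 5.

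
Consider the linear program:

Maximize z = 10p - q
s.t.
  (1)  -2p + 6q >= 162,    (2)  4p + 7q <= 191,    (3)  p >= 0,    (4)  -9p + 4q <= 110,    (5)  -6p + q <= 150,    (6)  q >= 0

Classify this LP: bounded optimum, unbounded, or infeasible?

bounded optimum

Corner points and z = 10p - q:
  (6/19, 515/19) → z = -455/19
  (0, 27) → z = -27
  (0, 191/7) → z = -191/7
The feasible region has finitely many vertices and no improving ray; the maximum is -455/19 at (6/19, 515/19).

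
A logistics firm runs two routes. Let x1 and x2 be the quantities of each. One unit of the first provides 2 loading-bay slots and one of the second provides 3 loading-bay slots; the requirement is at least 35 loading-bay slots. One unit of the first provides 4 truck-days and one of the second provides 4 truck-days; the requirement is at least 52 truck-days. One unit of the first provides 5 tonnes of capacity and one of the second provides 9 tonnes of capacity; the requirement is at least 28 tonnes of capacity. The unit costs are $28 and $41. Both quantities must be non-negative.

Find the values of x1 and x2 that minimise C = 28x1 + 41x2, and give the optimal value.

x1 = 4, x2 = 9, minimum C = 481

Corner points and C = 28x1 + 41x2:
  (0, 13) → C = 533
  (35/2, 0) → C = 490
  (4, 9) → C = 481
The feasible region is unbounded (it extends along (0, 1), (1, 0)), but C strictly increases along every unbounded feasible direction, so there is no improving ray and the minimum is attained at a vertex.

The binding constraints are 2x1 + 3x2 = 35 and 4x1 + 4x2 = 52.
Solving simultaneously gives x1 = 4, x2 = 9.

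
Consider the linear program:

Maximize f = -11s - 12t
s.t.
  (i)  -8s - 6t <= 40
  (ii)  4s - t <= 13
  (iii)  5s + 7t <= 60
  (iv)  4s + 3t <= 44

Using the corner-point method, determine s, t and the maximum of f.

s = 19/16, t = -33/4, maximum f = 1375/16

Extreme points and f = -11s - 12t:
  (19/16, -33/4) → f = 1375/16
  (-320/13, 340/13) → f = -560/13
  (151/33, 175/33) → f = -3761/33

The binding constraints are -8s - 6t = 40 and 4s - t = 13.
Solving simultaneously gives s = 19/16, t = -33/4.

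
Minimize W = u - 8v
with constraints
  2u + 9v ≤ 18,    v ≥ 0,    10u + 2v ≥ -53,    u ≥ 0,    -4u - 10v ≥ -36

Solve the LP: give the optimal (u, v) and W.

u = 0, v = 2, minimum W = -16

Vertices and W = u - 8v:
  (9, 0) → W = 9
  (0, 2) → W = -16
  (0, 0) → W = 0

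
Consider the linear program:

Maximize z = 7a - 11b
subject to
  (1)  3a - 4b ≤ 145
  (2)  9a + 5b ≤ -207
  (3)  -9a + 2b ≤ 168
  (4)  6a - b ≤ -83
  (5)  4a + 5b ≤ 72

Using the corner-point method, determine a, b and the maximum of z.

a = -481/15, b = -603/10, maximum z = 2633/6

The optimum lies where 3a - 4b = 145 and -9a + 2b = 168.
Solving simultaneously gives a = -481/15, b = -603/10.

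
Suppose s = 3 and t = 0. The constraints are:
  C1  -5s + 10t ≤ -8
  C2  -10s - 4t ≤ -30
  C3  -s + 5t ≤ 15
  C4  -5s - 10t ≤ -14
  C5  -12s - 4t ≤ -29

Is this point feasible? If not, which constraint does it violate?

C1: -15 ≤ -8 ✓
C2: -30 ≤ -30 ✓
C3: -3 ≤ 15 ✓
C4: -15 ≤ -14 ✓
C5: -36 ≤ -29 ✓

feasible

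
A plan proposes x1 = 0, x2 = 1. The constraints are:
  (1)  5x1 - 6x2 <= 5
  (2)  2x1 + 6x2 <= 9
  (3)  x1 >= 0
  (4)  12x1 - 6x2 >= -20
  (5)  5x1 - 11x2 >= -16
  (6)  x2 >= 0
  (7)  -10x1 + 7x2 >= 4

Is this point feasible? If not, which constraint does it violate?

(1): -6 ≤ 5 ✓
(2): 6 ≤ 9 ✓
(3): 0 ≥ 0 ✓
(4): -6 ≥ -20 ✓
(5): -11 ≥ -16 ✓
(6): 1 ≥ 0 ✓
(7): 7 ≥ 4 ✓

feasible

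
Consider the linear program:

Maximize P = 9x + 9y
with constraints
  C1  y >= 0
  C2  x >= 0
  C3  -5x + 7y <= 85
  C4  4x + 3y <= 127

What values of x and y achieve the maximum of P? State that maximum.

x = 634/43, y = 975/43, maximum P = 14481/43

Vertices and P = 9x + 9y:
  (0, 0) → P = 0
  (127/4, 0) → P = 1143/4
  (0, 85/7) → P = 765/7
  (634/43, 975/43) → P = 14481/43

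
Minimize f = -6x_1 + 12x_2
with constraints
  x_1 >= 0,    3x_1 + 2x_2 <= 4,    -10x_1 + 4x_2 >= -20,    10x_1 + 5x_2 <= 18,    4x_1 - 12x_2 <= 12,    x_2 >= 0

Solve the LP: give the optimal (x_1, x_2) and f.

Feasible corners and f = -6x_1 + 12x_2:
  (0, 2) → f = 24
  (0, 0) → f = 0
  (4/3, 0) → f = -8

x_1 = 4/3, x_2 = 0, minimum f = -8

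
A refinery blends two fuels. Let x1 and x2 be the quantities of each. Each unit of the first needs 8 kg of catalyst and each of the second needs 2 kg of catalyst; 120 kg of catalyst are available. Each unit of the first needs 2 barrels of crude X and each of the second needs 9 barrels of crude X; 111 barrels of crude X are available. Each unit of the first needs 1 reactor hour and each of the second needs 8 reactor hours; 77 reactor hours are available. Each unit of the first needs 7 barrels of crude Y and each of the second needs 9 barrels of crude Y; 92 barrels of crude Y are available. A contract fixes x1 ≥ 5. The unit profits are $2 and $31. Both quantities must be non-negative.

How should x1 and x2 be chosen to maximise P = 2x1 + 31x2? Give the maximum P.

x1 = 5, x2 = 19/3, maximum P = 619/3

Vertices and P = 2x1 + 31x2:
  (92/7, 0) → P = 184/7
  (5, 0) → P = 10
  (5, 19/3) → P = 619/3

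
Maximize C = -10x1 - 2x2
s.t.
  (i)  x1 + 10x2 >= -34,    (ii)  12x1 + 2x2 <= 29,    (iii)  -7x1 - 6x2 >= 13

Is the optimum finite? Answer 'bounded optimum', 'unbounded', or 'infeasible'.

From the feasible point (37/32, -225/64), moving in the direction (-10, 1) keeps every constraint satisfied while C increases without bound.

unbounded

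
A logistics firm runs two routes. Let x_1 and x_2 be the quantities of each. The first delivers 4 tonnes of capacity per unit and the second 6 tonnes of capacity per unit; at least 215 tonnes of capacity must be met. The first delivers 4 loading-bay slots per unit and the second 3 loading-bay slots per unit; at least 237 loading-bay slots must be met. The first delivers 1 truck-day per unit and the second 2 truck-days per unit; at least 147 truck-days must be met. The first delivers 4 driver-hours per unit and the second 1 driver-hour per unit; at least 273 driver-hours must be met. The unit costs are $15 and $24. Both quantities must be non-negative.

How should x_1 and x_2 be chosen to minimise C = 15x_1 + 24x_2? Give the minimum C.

Vertices and C = 15x_1 + 24x_2:
  (0, 273) → C = 6552
  (147, 0) → C = 2205
  (57, 45) → C = 1935
The feasible region is unbounded (it extends along (0, 1), (1, 0)), but C strictly increases along every unbounded feasible direction, so there is no improving ray and the minimum is attained at a vertex.

The binding constraints are x_1 + 2x_2 = 147 and 4x_1 + x_2 = 273.
Solving simultaneously gives x_1 = 57, x_2 = 45.

x_1 = 57, x_2 = 45, minimum C = 1935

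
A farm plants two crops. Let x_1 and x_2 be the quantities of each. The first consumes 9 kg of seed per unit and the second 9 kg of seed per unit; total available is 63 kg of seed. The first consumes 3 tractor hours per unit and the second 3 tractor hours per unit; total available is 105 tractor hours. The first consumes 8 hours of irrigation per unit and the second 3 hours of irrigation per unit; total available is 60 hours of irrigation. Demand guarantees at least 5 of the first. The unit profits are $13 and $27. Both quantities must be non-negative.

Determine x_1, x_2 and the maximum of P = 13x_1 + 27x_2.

Vertices and P = 13x_1 + 27x_2:
  (7, 0) → P = 91
  (5, 0) → P = 65
  (5, 2) → P = 119

The optimum lies where 9x_1 + 9x_2 = 63 and x_1 = 5.
Solving simultaneously gives x_1 = 5, x_2 = 2.

x_1 = 5, x_2 = 2, maximum P = 119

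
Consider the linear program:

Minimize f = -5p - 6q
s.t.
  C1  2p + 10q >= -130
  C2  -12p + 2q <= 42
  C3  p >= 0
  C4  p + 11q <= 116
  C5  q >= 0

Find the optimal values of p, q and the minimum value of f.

p = 116, q = 0, minimum f = -580

Corner points and f = -5p - 6q:
  (0, 116/11) → f = -696/11
  (0, 0) → f = 0
  (116, 0) → f = -580

At the optimal vertex, p + 11q = 116 and q = 0.
Solving simultaneously gives p = 116, q = 0.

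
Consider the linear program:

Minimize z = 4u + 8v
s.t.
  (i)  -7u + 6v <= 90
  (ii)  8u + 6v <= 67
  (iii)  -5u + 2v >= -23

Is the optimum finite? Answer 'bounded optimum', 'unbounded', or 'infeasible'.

unbounded

From the feasible point (-23/15, 1189/90), moving in the direction (-2, -5) keeps every constraint satisfied while z decreases without bound.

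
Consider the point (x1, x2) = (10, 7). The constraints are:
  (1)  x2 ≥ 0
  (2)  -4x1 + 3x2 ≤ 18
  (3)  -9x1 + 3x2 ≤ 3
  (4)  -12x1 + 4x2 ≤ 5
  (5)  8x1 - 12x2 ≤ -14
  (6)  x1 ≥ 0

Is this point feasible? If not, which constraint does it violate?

not feasible — violates (5)

Constraint (5): 8x1 - 12x2 = -4, which is not ≤ -14. All other constraints are satisfied.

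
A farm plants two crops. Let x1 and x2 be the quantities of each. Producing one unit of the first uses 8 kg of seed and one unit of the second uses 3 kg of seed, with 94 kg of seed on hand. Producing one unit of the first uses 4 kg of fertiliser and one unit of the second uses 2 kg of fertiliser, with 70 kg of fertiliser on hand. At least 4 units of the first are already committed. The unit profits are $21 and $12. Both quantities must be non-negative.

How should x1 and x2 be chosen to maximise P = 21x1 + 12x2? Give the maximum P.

Feasible corners and P = 21x1 + 12x2:
  (47/4, 0) → P = 987/4
  (4, 0) → P = 84
  (4, 62/3) → P = 332

x1 = 4, x2 = 62/3, maximum P = 332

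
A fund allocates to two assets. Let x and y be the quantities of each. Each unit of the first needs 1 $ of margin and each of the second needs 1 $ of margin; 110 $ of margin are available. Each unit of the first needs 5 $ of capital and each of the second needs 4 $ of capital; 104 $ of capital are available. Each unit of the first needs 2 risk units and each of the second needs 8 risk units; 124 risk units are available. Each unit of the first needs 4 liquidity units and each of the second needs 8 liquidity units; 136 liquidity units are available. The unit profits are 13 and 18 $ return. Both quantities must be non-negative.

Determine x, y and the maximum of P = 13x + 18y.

x = 12, y = 11, maximum P = 354

Extreme points and P = 13x + 18y:
  (0, 0) → P = 0
  (0, 31/2) → P = 279
  (104/5, 0) → P = 1352/5
  (12, 11) → P = 354
  (6, 14) → P = 330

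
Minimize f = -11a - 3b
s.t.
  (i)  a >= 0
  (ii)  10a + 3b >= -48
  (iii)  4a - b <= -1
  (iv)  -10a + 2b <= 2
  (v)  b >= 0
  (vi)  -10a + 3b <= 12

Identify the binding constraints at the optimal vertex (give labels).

(iii) and (vi)

Extreme points and f = -11a - 3b:
  (0, 1) → f = -3
  (9/2, 19) → f = -213/2
  (9/5, 10) → f = -249/5

The minimum is at (9/2, 19). Substituting into each constraint, equality holds for (iii) and (vi); the remaining constraints have slack.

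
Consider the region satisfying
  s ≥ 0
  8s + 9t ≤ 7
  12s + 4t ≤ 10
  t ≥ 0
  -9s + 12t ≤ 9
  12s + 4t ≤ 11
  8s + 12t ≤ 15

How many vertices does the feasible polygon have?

5

Pairwise boundary intersections that survive every other constraint:
  (0, 0)
  (0, 3/4)
  (31/38, 1/19)
  (1/59, 45/59)
  (5/6, 0)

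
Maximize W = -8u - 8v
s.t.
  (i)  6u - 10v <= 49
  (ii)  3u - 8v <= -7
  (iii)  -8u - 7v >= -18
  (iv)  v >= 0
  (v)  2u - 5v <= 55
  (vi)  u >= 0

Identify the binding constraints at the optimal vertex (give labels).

(ii) and (vi)

Corner points and W = -8u - 8v:
  (19/17, 22/17) → W = -328/17
  (0, 7/8) → W = -7
  (0, 18/7) → W = -144/7

The maximum is at (0, 7/8). Substituting into each constraint, equality holds for (ii) and (vi); the remaining constraints have slack.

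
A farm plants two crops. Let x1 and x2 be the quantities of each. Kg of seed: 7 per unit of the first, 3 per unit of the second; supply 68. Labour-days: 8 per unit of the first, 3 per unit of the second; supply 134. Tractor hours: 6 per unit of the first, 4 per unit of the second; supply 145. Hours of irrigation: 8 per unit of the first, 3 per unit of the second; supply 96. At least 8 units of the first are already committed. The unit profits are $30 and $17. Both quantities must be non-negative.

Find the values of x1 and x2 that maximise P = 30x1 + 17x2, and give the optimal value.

x1 = 8, x2 = 4, maximum P = 308

Vertices and P = 30x1 + 17x2:
  (68/7, 0) → P = 2040/7
  (8, 0) → P = 240
  (8, 4) → P = 308

The binding constraints are 7x1 + 3x2 = 68 and x1 = 8.
Solving simultaneously gives x1 = 8, x2 = 4.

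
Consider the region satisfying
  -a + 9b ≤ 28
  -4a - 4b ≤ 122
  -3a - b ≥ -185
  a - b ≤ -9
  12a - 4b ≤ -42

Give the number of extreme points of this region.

Pairwise boundary intersections that survive every other constraint:
  (-121/4, -1/4)
  (-53/8, 19/8)
  (-79/4, -43/4)

3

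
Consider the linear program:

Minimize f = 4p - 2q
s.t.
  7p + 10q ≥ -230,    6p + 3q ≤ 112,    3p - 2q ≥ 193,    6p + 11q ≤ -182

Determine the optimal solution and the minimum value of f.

Vertices and f = 4p - 2q:
  (1810/39, -2164/39) → f = 3856/13
  (735/22, -2041/44) → f = 4981/22
  (803/21, -274/7) → f = 4856/21

The binding constraints are 7p + 10q = -230 and 3p - 2q = 193.
Solving simultaneously gives p = 735/22, q = -2041/44.

p = 735/22, q = -2041/44, minimum f = 4981/22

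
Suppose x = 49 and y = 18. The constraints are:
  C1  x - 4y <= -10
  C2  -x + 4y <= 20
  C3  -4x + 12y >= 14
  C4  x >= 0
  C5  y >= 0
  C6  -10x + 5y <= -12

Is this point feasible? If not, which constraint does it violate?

Constraint C2: -x + 4y = 23, which is not ≤ 20. All other constraints are satisfied.

not feasible — violates C2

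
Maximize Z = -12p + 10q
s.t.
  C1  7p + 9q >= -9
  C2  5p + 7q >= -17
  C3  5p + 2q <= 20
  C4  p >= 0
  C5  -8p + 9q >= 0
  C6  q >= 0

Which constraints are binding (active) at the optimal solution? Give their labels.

C3 and C4

Corner points and Z = -12p + 10q:
  (0, 10) → Z = 100
  (180/61, 160/61) → Z = -560/61
  (0, 0) → Z = 0

The maximum is at (0, 10). Substituting into each constraint, equality holds for C3 and C4; the remaining constraints have slack.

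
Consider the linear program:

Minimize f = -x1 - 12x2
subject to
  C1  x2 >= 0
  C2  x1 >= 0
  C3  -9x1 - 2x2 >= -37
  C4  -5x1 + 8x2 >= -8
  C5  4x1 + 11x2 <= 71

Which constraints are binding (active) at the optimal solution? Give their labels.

Corner points and f = -x1 - 12x2:
  (0, 0) → f = 0
  (8/5, 0) → f = -8/5
  (0, 71/11) → f = -852/11
  (156/41, 113/82) → f = -834/41
  (265/91, 491/91) → f = -6157/91

The minimum is at (0, 71/11). Substituting into each constraint, equality holds for C2 and C5; the remaining constraints have slack.

C2 and C5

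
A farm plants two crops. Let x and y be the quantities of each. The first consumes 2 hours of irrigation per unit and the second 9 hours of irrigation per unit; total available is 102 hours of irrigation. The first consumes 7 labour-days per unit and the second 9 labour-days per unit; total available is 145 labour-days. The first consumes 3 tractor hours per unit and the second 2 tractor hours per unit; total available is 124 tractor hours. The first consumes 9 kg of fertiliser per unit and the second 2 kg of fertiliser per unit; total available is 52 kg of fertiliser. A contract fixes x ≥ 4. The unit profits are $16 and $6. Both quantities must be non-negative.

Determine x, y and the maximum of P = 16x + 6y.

Vertices and P = 16x + 6y:
  (52/9, 0) → P = 832/9
  (4, 0) → P = 64
  (4, 8) → P = 112

The optimum lies where 9x + 2y = 52 and x = 4.
Solving simultaneously gives x = 4, y = 8.

x = 4, y = 8, maximum P = 112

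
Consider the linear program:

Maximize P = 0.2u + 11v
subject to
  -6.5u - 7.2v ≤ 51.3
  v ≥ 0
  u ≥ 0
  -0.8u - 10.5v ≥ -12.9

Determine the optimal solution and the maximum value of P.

u = 0, v = 43/35, maximum P = 473/35

At the optimal vertex, u = 0 and -0.8u - 10.5v = -12.9.
Solving simultaneously gives u = 0, v = 43/35.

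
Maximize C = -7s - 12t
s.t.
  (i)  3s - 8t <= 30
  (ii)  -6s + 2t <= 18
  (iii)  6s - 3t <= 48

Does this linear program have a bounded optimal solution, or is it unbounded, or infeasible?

Feasible corners and C = -7s - 12t:
  (-34/7, -39/7) → C = 706/7
  (98/13, -12/13) → C = -542/13
The feasible region has finitely many vertices and no improving ray; the maximum is 706/7 at (-34/7, -39/7).

bounded optimum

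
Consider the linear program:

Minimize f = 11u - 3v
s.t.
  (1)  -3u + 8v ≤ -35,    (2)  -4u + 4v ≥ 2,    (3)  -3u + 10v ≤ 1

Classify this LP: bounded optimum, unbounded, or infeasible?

unbounded

From the feasible point (-39/5, -73/10), moving in the direction (-8, -3) keeps every constraint satisfied while f decreases without bound.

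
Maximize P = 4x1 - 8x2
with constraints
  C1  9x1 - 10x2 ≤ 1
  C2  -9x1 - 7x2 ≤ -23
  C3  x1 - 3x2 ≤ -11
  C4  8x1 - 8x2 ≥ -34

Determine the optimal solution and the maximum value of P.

x1 = 113/17, x2 = 100/17, maximum P = -348/17

Feasible corners and P = 4x1 - 8x2:
  (113/17, 100/17) → P = -348/17
  (-4/17, 61/17) → P = -504/17
  (-27/64, 245/64) → P = -517/16
The feasible region is unbounded (it extends along (1, 1), (10, 9)), but P strictly decreases along every unbounded feasible direction, so there is no improving ray and the maximum is attained at a vertex.

The optimum lies where 9x1 - 10x2 = 1 and x1 - 3x2 = -11.
Solving simultaneously gives x1 = 113/17, x2 = 100/17.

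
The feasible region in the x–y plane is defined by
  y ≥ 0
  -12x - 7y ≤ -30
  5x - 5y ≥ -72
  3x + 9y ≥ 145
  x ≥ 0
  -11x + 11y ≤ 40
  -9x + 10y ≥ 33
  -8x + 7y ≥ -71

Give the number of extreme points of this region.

Pairwise boundary intersections that survive every other constraint:
  (1235/132, 1715/132)
  (1153/111, 468/37)
  (1061/11, 1101/11)
  (941/17, 903/17)

4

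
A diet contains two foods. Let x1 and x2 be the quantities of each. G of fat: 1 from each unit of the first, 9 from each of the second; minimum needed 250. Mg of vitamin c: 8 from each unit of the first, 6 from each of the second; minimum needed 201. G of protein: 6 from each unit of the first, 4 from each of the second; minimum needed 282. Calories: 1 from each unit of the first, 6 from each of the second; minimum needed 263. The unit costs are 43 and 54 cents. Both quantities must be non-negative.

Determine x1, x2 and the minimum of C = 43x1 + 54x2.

Extreme points and C = 43x1 + 54x2:
  (0, 141/2) → C = 3807
  (263, 0) → C = 11309
  (20, 81/2) → C = 3047
The feasible region is unbounded (it extends along (0, 1), (1, 0)), but C strictly increases along every unbounded feasible direction, so there is no improving ray and the minimum is attained at a vertex.

The binding constraints are 6x1 + 4x2 = 282 and x1 + 6x2 = 263.
Solving simultaneously gives x1 = 20, x2 = 81/2.

x1 = 20, x2 = 81/2, minimum C = 3047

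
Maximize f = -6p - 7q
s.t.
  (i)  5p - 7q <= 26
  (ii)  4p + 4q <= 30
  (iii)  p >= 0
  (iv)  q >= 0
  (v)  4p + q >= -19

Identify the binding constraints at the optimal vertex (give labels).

Vertices and f = -6p - 7q:
  (157/24, 23/24) → f = -1103/24
  (26/5, 0) → f = -156/5
  (0, 15/2) → f = -105/2
  (0, 0) → f = 0

The maximum is at (0, 0). Substituting into each constraint, equality holds for (iii) and (iv); the remaining constraints have slack.

(iii) and (iv)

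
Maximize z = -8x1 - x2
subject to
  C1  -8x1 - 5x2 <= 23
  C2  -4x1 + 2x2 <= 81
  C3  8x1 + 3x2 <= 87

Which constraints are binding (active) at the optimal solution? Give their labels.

C1 and C2

Extreme points and z = -8x1 - x2:
  (-451/36, 139/9) → z = 763/9
  (63/2, -55) → z = -197
  (-69/28, 249/7) → z = -111/7

The maximum is at (-451/36, 139/9). Substituting into each constraint, equality holds for C1 and C2; the remaining constraints have slack.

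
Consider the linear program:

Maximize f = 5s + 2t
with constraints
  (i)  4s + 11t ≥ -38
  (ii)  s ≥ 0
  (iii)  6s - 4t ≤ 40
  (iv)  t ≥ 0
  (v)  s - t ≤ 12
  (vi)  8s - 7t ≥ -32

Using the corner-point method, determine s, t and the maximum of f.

s = 204/5, t = 256/5, maximum f = 1532/5

Vertices and f = 5s + 2t:
  (0, 0) → f = 0
  (0, 32/7) → f = 64/7
  (20/3, 0) → f = 100/3
  (204/5, 256/5) → f = 1532/5

At the optimal vertex, 6s - 4t = 40 and 8s - 7t = -32.
Solving simultaneously gives s = 204/5, t = 256/5.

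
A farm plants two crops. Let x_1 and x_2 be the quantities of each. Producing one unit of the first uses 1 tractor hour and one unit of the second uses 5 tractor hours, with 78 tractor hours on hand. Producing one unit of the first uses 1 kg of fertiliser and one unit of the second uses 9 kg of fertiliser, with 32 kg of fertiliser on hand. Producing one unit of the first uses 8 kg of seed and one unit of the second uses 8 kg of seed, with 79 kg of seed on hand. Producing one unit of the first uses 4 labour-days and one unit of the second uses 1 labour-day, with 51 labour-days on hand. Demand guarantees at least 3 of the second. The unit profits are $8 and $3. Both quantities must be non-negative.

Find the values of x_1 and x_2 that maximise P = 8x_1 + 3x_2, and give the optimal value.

Vertices and P = 8x_1 + 3x_2:
  (0, 32/9) → P = 32/3
  (0, 3) → P = 9
  (5, 3) → P = 49

The optimum lies where x_1 + 9x_2 = 32 and x_2 = 3.
Solving simultaneously gives x_1 = 5, x_2 = 3.

x_1 = 5, x_2 = 3, maximum P = 49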